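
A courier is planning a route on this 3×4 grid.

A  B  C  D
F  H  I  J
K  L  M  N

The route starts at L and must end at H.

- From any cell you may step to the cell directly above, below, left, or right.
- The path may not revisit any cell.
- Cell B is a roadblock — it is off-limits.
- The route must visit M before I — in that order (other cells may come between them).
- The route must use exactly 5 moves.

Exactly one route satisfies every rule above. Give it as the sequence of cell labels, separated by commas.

L, M, N, J, I, H

The waypoints must appear in the order M, I, with no cell reused.
Route from L: right 2 to N, up 1 to J, left 2 to H — 5 moves in all.
Check: order respected (M at step 1, I at step 4); 5 moves as required.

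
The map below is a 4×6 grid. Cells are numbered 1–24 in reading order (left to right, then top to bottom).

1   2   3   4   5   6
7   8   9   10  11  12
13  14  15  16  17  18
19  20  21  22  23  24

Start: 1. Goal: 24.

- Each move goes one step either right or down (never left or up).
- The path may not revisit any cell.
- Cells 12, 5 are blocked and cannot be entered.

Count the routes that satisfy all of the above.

48

A right/down-only route from 1 to 24 makes exactly 3 down-moves and 5 right-moves in some order.
With no other constraints that would be C(8,3) = 56 routes.
Subtract routes through each blocked cell (inclusion–exclusion for overlaps): − through 5: 4 − through 12: 6 + through 5&12: 2 → 48.
That gives 48 routes.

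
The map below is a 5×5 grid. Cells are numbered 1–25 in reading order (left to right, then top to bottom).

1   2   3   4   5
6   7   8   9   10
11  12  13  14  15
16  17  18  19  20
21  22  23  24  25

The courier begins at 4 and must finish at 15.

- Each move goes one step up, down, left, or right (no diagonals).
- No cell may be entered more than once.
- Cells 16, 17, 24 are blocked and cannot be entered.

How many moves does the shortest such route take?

The Manhattan distance from 4 to 15 is |1−3| + |4−5| = 3, so at least 3 moves are needed.
A route of 3 moves achieves this: 4 → 9 → 14 → 15.
Since 3 matches the lower bound, it is optimal.

3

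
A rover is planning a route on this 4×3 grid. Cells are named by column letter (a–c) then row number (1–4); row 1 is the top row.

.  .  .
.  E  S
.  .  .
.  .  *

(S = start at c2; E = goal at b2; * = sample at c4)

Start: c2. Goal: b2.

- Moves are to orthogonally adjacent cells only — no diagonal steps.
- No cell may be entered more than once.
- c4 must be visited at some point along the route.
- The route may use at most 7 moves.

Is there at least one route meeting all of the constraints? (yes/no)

yes

One route that works: c2 → c3 → c4 → b4 → b3 → b2.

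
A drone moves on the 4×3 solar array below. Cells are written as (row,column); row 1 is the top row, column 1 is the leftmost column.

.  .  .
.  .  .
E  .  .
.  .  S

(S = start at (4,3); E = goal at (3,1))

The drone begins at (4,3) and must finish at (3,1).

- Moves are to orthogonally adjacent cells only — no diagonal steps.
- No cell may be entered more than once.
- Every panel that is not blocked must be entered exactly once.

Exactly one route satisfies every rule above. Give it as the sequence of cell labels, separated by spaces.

(4,3) (3,3) (2,3) (1,3) (1,2) (1,1) (2,1) (2,2) (3,2) (4,2) (4,1) (3,1)

Need to visit all 12 open cells exactly once, starting at (4,3) and ending at (3,1).
Route from (4,3): 3× up (reaching (1,3)), 2× left (reaching (1,1)), down to (2,1), right to (2,2), 2× down (reaching (4,2)), left to (4,1), up to (3,1) — 11 moves in all.
Check: all 12 open cells covered.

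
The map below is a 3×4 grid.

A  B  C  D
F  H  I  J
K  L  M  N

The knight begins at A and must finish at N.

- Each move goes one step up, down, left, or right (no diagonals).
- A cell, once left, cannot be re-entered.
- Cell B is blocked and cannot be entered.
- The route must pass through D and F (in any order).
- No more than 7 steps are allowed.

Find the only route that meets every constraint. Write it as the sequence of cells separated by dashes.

A - F - H - I - C - D - J - N

The 7-move cap with required stops at D, F leaves no slack for detours.
Route from A: down to F, 2× right (reaching I), up to C, right to D, 2× down (reaching N) — 7 moves in all.
Check: all required cells visited; 7 ≤ 7 moves.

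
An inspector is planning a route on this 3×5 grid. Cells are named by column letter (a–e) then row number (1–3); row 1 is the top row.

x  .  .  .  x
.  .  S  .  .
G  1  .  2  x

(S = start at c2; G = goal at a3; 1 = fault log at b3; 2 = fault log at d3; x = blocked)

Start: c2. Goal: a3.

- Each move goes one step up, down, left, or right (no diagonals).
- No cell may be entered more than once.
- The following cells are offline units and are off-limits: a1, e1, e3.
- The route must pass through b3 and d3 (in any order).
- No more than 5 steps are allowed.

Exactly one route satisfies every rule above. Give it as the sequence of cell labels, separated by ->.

The 5-move cap with required stops at b3, d3 leaves no slack for detours.
Route from c2: right to d2, down to d3, 3× left (reaching a3) — 5 moves in all.
Check: all required cells visited; 5 ≤ 5 moves.

c2 -> d2 -> d3 -> c3 -> b3 -> a3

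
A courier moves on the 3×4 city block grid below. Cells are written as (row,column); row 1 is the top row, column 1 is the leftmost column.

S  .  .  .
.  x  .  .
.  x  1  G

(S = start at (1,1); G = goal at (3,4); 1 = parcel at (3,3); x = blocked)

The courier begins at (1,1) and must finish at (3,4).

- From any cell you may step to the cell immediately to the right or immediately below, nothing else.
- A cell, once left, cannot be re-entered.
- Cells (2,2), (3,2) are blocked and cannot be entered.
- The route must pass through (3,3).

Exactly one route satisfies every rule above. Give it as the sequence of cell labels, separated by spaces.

Moves only go right or down, so the column and row indices never decrease.
Route from (1,1): right 2 to (1,3), down 2 to (3,3), right 1 to (3,4) — 5 moves in all.
Check: all required cells visited.

(1,1) (1,2) (1,3) (2,3) (3,3) (3,4)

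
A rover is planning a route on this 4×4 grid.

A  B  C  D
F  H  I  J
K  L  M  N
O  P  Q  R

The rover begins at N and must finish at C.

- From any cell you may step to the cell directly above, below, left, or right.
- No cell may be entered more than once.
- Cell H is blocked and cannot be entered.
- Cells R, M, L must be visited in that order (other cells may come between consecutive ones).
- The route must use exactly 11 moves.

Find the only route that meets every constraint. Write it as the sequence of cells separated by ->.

N -> R -> Q -> M -> L -> P -> O -> K -> F -> A -> B -> C

The waypoints must appear in the order R, M, L, with no cell reused.
Route from N: down to R, left to Q, up to M, left to L, down to P, left to O, 3× up (reaching A), 2× right (reaching C) — 11 moves in all.
Check: order respected (R at step 1, M at step 3, L at step 4); 11 moves as required.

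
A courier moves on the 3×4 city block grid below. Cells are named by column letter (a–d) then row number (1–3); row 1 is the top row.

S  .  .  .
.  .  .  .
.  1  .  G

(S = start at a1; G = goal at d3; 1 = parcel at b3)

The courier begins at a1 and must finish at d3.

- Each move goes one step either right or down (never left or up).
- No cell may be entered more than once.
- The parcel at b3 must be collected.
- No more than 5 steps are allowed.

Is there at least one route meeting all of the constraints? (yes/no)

One route that works: a1 → a2 → a3 → b3 → c3 → d3.

yes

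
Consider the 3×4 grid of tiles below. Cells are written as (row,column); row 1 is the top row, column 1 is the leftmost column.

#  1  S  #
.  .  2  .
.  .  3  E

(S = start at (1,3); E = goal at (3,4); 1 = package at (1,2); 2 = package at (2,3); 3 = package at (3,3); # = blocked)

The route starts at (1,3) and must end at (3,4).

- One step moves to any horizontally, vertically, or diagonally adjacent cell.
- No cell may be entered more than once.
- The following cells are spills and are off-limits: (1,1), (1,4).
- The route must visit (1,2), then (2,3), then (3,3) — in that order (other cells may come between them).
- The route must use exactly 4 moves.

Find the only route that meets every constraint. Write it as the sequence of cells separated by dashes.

The waypoints must appear in the order (1,2), (2,3), (3,3), with no cell reused.
Route from (1,3): left 1 to (1,2), down-right 1 to (2,3), down 1 to (3,3), right 1 to (3,4) — 4 moves in all.
Check: order respected (1 at step 1, 2 at step 2, 3 at step 3); 4 moves as required.

(1,3) - (1,2) - (2,3) - (3,3) - (3,4)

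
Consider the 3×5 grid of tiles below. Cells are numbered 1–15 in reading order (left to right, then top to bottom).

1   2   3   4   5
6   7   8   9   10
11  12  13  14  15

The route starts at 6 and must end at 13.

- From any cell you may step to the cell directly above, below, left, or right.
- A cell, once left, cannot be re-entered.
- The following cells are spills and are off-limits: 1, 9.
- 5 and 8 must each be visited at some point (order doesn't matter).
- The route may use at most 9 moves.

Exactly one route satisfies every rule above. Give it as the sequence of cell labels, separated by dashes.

6 - 7 - 8 - 3 - 4 - 5 - 10 - 15 - 14 - 13

The budget equals the shortest possible length, so every move has to be on a shortest route through the required cells.
Route from 6: 2× right (reaching 8), up to 3, 2× right (reaching 5), 2× down (reaching 15), 2× left (reaching 13) — 9 moves in all.
Check: all required cells visited; 9 ≤ 9 moves.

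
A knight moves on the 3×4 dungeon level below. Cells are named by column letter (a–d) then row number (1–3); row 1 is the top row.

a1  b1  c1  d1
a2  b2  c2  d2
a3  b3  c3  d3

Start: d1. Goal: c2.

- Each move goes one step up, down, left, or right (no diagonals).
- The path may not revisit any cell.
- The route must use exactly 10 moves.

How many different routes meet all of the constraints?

Need simple routes of exactly 10 moves from d1 to c2 (Manhattan distance 2, so 4 moves are spent on a detour and 4 undoing it).
Enumerating: d1 d2 d3 c3 b3 b2 a2 a1 b1 c1 c2 | d1 d2 d3 c3 b3 a3 a2 a1 b1 b2 c2 | d1 d2 d3 c3 b3 a3 a2 a1 b1 c1 c2 | d1 d2 d3 c3 b3 a3 a2 b2 b1 c1 c2 | d1 c1 b1 b2 a2 a3 b3 c3 d3 d2 c2 | d1 c1 b1 a1 a2 a3 b3 c3 d3 d2 c2 | d1 c1 b1 a1 a2 b2 b3 c3 d3 d2 c2.
That gives 7 routes.

7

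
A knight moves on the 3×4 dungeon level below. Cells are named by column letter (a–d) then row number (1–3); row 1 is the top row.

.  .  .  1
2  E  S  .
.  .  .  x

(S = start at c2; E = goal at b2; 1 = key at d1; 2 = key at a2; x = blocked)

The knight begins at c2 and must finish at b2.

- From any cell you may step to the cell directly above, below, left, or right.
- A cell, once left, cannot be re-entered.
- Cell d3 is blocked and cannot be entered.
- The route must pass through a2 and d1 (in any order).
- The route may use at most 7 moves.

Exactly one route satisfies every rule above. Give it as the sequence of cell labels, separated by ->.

The budget equals the shortest possible length, so every move has to be on a shortest route through the required cells.
Route from c2: right 1 to d2, up 1 to d1, left 3 to a1, down 1 to a2, right 1 to b2 — 7 moves in all.
Check: all required cells visited; 7 ≤ 7 moves.

c2 -> d2 -> d1 -> c1 -> b1 -> a1 -> a2 -> b2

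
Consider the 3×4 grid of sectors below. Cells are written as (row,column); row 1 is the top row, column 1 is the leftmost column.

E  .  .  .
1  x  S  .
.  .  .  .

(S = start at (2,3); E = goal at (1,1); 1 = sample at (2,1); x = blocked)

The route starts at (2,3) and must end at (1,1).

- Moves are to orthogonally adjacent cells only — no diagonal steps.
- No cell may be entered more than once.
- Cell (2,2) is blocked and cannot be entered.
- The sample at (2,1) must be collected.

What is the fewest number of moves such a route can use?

5

Any route passes through (2,1) somewhere between (2,3) and (1,1). Summing Manhattan distances along the two legs ((2,3) → (2,1) → (1,1)) gives a lower bound of 2 + 1 = 3 moves.
That bound ignores the blocked cells. Measuring each leg by the fewest moves that actually steer around them ((2,3)→(2,1): 4; (2,1)→(1,1): 1) raises the lower bound to 5.
A route of 5 moves exists: (2,3) → (3,3) → (3,2) → (3,1) → (2,1) → (1,1).
Since 5 matches that lower bound, it is optimal.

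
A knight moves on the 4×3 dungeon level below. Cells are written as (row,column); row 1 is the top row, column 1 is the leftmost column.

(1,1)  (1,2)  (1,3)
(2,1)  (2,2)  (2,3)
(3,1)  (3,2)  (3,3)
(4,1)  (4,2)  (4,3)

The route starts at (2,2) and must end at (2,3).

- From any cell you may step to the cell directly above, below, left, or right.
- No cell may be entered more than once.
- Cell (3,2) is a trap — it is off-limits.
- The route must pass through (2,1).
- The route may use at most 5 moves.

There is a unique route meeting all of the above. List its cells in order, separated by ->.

(2,2) -> (2,1) -> (1,1) -> (1,2) -> (1,3) -> (2,3)

The budget equals the shortest possible length, so every move has to be on a shortest route through the required cells.
Route from (2,2): left 1 to (2,1), up 1 to (1,1), right 2 to (1,3), down 1 to (2,3) — 5 moves in all.
Check: all required cells visited; 5 ≤ 5 moves.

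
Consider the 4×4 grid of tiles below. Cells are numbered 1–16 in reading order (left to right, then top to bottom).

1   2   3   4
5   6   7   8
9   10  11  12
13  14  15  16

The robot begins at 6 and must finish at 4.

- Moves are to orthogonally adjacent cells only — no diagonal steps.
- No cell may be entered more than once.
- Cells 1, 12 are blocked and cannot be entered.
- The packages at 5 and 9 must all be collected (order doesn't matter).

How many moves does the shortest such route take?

Any route passes through 5 and 9 in some order between 6 and 4. Summing Manhattan distances along each leg and taking the cheapest ordering (6 → 9 → 5 → 4) gives a lower bound of 2 + 1 + 4 = 7 moves.
A route of 7 moves achieves this: 6 → 5 → 9 → 10 → 11 → 7 → 3 → 4.
Since 7 matches the lower bound, it is optimal.

7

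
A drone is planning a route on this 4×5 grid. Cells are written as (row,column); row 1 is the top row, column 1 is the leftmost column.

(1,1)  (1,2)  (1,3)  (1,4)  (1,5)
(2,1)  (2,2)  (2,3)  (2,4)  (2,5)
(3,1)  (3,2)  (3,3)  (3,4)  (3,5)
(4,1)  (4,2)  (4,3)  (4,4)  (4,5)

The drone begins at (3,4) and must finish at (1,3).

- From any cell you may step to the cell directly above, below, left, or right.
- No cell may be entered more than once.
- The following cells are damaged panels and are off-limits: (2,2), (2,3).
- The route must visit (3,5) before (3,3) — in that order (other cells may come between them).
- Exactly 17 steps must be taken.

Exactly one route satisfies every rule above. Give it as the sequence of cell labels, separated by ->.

(3,4) -> (2,4) -> (1,4) -> (1,5) -> (2,5) -> (3,5) -> (4,5) -> (4,4) -> (4,3) -> (3,3) -> (3,2) -> (4,2) -> (4,1) -> (3,1) -> (2,1) -> (1,1) -> (1,2) -> (1,3)

The waypoints must appear in the order (3,5), (3,3), with no cell reused.
Route from (3,4): 2× up (reaching (1,4)), right to (1,5), 3× down (reaching (4,5)), 2× left (reaching (4,3)), up to (3,3), left to (3,2), down to (4,2), left to (4,1), 3× up (reaching (1,1)), 2× right (reaching (1,3)) — 17 moves in all.
Check: order respected ((3,5) at step 5, (3,3) at step 9); 17 moves as required.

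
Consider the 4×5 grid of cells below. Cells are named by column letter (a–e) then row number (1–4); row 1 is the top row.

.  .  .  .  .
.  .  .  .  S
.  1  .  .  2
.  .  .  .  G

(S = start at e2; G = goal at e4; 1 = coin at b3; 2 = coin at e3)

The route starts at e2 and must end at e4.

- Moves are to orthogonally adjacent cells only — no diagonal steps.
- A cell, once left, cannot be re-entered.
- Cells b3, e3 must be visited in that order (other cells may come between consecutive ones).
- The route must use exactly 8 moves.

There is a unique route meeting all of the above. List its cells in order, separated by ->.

The waypoints must appear in the order b3, e3, with no cell reused.
Route from e2: left 3 to b2, down 1 to b3, right 3 to e3, down 1 to e4 — 8 moves in all.
Check: order respected (1 at step 4, 2 at step 7); 8 moves as required.

e2 -> d2 -> c2 -> b2 -> b3 -> c3 -> d3 -> e3 -> e4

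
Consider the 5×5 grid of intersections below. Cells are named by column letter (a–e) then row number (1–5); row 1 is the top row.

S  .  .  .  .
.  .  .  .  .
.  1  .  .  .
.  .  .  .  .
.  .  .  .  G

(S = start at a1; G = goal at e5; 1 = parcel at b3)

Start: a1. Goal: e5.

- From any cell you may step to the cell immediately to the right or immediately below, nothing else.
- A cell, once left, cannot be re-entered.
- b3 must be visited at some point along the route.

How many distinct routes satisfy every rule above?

A right/down-only route from a1 to e5 makes exactly 4 down-moves and 4 right-moves in some order.
With no other constraints that would be C(8,4) = 70 routes.
Split at b3 and multiply the segment counts: a1→b3: 3; b3→e5: 10; product = 30.
That gives 30 routes.

30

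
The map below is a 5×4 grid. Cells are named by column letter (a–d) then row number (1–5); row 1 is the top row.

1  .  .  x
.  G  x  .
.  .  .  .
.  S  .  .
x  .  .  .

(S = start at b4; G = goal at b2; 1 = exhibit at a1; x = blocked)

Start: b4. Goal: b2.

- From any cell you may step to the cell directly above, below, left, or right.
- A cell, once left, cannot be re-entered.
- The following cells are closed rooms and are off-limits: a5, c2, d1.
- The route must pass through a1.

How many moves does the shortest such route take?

6

Any route passes through a1 somewhere between b4 and b2. Summing Manhattan distances along the two legs (b4 → a1 → b2) gives a lower bound of 4 + 2 = 6 moves.
A route of 6 moves achieves this: b4 → b3 → a3 → a2 → a1 → b1 → b2.
Since 6 matches the lower bound, it is optimal.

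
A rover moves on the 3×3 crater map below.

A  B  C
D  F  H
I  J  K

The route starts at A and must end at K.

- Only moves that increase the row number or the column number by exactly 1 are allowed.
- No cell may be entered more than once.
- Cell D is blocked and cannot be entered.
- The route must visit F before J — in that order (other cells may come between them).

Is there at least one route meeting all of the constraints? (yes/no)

One route that works: A → B → F → J → K.

yes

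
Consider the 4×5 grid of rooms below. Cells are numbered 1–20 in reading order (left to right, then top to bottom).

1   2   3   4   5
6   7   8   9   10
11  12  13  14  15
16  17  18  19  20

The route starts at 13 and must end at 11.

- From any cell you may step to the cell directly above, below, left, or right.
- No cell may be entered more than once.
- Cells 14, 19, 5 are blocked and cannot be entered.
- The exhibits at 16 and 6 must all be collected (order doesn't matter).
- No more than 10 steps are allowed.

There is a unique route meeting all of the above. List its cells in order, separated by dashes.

13 - 8 - 3 - 2 - 1 - 6 - 7 - 12 - 17 - 16 - 11

Any route must reach 16 and 6 and still end at 11 within 10 moves, so the order of the required stops is forced.
Route from 13: up 2 to 3, left 2 to 1, down 1 to 6, right 1 to 7, down 2 to 17, left 1 to 16, up 1 to 11 — 10 moves in all.
Check: all required cells visited; 10 ≤ 10 moves.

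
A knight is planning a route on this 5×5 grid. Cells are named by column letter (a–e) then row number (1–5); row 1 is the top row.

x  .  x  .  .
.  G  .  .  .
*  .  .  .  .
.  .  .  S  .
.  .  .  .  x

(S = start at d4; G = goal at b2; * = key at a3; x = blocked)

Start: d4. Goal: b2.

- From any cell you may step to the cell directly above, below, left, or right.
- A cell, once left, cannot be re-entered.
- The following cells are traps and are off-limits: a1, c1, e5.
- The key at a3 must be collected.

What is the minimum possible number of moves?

6

Any route passes through a3 somewhere between d4 and b2. Summing Manhattan distances along the two legs (d4 → a3 → b2) gives a lower bound of 4 + 2 = 6 moves.
A route of 6 moves achieves this: d4 → d3 → c3 → b3 → a3 → a2 → b2.
Since 6 matches the lower bound, it is optimal.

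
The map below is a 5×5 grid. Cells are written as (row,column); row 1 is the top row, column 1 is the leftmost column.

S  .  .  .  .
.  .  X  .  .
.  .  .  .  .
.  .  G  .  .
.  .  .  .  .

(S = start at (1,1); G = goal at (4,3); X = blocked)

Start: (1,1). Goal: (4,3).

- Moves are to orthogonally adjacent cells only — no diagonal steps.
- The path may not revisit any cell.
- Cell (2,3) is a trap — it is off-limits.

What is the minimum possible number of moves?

The Manhattan distance from (1,1) to (4,3) is |1−4| + |1−3| = 5, so at least 5 moves are needed.
A route of 5 moves achieves this: (1,1) → (2,1) → (3,1) → (4,1) → (4,2) → (4,3).
Since 5 matches the lower bound, it is optimal.

5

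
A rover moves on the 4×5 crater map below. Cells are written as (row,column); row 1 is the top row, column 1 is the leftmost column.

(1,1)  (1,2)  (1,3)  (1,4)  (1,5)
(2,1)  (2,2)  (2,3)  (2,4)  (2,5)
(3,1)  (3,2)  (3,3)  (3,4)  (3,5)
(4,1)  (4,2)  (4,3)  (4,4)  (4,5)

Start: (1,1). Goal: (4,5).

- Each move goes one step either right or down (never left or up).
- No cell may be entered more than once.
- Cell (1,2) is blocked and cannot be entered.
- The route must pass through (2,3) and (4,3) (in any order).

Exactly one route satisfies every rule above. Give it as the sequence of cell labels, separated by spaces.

Moves only go right or down, so the column and row indices never decrease.
Route from (1,1): down 1 to (2,1), right 2 to (2,3), down 2 to (4,3), right 2 to (4,5) — 7 moves in all.
Check: all required cells visited.

(1,1) (2,1) (2,2) (2,3) (3,3) (4,3) (4,4) (4,5)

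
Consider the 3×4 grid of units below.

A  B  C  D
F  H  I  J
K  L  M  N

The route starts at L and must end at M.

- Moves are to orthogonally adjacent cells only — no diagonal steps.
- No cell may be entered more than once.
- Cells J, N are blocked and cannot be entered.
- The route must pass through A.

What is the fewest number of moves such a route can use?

Any route passes through A somewhere between L and M. Summing Manhattan distances along the two legs (L → A → M) gives a lower bound of 3 + 4 = 7 moves.
A route of 7 moves achieves this: L → H → F → A → B → C → I → M.
Since 7 matches the lower bound, it is optimal.

7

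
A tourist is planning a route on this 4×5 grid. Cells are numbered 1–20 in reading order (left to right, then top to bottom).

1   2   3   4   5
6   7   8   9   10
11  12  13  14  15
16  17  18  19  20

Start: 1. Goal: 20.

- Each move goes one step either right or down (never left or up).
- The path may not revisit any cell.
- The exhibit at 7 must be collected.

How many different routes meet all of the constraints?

20

A right/down-only route from 1 to 20 makes exactly 3 down-moves and 4 right-moves in some order.
With no other constraints that would be C(7,3) = 35 routes.
Split at 7 and multiply the segment counts: 1→7: 2; 7→20: 10; product = 20.
That gives 20 routes.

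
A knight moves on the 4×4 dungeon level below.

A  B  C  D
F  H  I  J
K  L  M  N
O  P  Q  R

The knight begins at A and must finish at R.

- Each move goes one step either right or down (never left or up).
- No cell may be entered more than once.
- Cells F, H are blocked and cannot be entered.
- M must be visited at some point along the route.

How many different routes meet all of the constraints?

A right/down-only route from A to R makes exactly 3 down-moves and 3 right-moves in some order.
With no other constraints that would be C(6,3) = 20 routes.
Split at M and multiply the segment counts (each segment already excludes blocked cells): A→M: 1; M→R: 2; product = 2.
That gives 2 routes.

2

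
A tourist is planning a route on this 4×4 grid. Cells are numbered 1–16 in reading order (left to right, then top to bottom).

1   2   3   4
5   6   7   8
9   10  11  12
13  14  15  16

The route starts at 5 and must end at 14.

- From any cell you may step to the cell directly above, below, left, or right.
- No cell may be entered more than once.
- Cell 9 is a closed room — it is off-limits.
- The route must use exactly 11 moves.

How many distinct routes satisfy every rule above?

Need simple routes of exactly 11 moves from 5 to 14 (Manhattan distance 3, so 4 moves are spent on a detour and 4 undoing it).
Branch systematically from the start, pruning whenever the remaining move budget drops below the Manhattan distance to 14 or differs from it in parity. Grouping the completions by first move — via 1: 11; via 6: 5 — and summing: 11 + 5 = 16.
That gives 16 routes.

16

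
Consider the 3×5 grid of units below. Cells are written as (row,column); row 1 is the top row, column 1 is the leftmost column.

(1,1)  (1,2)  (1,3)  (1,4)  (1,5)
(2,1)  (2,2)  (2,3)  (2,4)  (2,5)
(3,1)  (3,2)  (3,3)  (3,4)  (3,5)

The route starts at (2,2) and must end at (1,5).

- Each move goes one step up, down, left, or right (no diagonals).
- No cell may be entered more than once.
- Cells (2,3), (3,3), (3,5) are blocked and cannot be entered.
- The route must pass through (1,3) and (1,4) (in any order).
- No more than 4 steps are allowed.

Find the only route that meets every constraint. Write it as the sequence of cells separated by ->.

(2,2) -> (1,2) -> (1,3) -> (1,4) -> (1,5)

The budget equals the shortest possible length, so every move has to be on a shortest route through the required cells.
Route from (2,2): up 1 to (1,2), right 3 to (1,5) — 4 moves in all.
Check: all required cells visited; 4 ≤ 4 moves.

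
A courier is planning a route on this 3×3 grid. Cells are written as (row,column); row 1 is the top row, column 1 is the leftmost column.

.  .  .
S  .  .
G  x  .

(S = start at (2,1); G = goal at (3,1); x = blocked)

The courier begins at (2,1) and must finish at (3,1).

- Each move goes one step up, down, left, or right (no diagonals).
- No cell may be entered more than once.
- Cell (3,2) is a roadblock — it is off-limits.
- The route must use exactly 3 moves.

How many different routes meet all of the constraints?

0

Need simple routes of exactly 3 moves from (2,1) to (3,1) (Manhattan distance 1, so 1 moves are spent on a detour and 1 undoing it).
No route satisfies every constraint, so the count is 0.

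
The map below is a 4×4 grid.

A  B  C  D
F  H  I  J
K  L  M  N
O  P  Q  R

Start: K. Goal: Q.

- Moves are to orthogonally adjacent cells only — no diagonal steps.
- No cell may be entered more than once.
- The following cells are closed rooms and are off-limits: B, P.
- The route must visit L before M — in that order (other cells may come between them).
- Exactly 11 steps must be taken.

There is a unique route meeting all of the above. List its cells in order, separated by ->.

K -> F -> H -> L -> M -> I -> C -> D -> J -> N -> R -> Q

The waypoints must appear in the order L, M, with no cell reused.
Route from K: up to F, right to H, down to L, right to M, 2× up (reaching C), right to D, 3× down (reaching R), left to Q — 11 moves in all.
Check: order respected (L at step 3, M at step 4); 11 moves as required.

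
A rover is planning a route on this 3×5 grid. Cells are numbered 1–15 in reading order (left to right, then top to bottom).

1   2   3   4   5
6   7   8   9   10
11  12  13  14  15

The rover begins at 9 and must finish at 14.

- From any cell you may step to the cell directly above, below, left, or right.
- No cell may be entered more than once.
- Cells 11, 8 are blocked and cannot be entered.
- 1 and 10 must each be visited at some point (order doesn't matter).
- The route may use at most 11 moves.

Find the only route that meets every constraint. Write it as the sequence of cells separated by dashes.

Any route must reach 1 and 10 and still end at 14 within 11 moves, so the order of the required stops is forced.
Route from 9: right to 10, up to 5, 4× left (reaching 1), down to 6, right to 7, down to 12, 2× right (reaching 14) — 11 moves in all.
Check: all required cells visited; 11 ≤ 11 moves.

9 - 10 - 5 - 4 - 3 - 2 - 1 - 6 - 7 - 12 - 13 - 14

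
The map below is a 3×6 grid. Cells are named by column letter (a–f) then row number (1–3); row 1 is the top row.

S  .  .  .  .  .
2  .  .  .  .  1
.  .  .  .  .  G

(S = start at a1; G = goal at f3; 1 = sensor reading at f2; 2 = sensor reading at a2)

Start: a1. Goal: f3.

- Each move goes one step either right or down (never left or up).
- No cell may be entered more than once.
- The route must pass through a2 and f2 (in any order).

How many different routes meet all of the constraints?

A right/down-only route from a1 to f3 makes exactly 2 down-moves and 5 right-moves in some order.
With no other constraints that would be C(7,2) = 21 routes.
A monotone route can only reach the required cells in the order a2, f2, so split there and multiply the segment counts: a1→a2: 1; a2→f2: 1; f2→f3: 1; product = 1.
That gives 1 route.

1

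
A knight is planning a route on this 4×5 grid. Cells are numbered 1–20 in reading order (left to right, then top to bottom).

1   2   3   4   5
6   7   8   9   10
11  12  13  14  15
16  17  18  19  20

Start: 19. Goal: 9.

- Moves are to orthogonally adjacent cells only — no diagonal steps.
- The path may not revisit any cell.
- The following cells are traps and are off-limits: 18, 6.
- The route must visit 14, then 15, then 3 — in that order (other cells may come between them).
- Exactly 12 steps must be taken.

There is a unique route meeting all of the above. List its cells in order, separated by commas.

The waypoints must appear in the order 14, 15, 3, with no cell reused.
Route from 19: up to 14, right to 15, 2× up (reaching 5), 3× left (reaching 2), 2× down (reaching 12), right to 13, up to 8, right to 9 — 12 moves in all.
Check: order respected (14 at step 1, 15 at step 2, 3 at step 6); 12 moves as required.

19, 14, 15, 10, 5, 4, 3, 2, 7, 12, 13, 8, 9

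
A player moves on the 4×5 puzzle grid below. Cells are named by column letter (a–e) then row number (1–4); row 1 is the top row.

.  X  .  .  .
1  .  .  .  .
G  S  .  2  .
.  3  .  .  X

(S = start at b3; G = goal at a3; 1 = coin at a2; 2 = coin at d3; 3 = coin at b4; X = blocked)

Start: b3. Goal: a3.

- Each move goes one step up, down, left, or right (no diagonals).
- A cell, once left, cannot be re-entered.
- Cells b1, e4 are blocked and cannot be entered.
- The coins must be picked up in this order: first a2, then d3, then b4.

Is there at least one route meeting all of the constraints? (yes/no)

no

Ignoring the required order, 15 revisit-free routes from b3 to a3 pass through all of a2, d3, and b4; the waypoint orders that occur are b4 → d3 → a2 (15) — never a2 → d3 → b4.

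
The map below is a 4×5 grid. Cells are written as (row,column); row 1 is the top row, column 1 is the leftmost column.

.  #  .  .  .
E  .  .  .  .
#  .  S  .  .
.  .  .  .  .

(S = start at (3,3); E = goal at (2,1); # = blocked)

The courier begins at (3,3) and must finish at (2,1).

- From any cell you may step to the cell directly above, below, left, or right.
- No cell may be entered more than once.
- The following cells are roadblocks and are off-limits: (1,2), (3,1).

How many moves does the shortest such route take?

The Manhattan distance from (3,3) to (2,1) is |3−2| + |3−1| = 3, so at least 3 moves are needed.
A route of 3 moves achieves this: (3,3) → (2,3) → (2,2) → (2,1).
Since 3 matches the lower bound, it is optimal.

3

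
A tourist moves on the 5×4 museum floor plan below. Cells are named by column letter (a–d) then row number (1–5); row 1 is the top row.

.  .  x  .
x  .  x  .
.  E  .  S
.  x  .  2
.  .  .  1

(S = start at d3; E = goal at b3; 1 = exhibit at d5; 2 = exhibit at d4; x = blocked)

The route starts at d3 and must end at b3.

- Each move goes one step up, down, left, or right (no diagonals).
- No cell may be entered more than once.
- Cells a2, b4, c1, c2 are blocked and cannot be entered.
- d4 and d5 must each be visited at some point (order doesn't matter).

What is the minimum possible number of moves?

6

Any route passes through d4 and d5 in some order between d3 and b3. Summing Manhattan distances along each leg and taking the cheapest ordering (d3 → d5 → d4 → b3) gives a lower bound of 2 + 1 + 3 = 6 moves.
A route of 6 moves achieves this: d3 → d4 → d5 → c5 → c4 → c3 → b3.
Since 6 matches the lower bound, it is optimal.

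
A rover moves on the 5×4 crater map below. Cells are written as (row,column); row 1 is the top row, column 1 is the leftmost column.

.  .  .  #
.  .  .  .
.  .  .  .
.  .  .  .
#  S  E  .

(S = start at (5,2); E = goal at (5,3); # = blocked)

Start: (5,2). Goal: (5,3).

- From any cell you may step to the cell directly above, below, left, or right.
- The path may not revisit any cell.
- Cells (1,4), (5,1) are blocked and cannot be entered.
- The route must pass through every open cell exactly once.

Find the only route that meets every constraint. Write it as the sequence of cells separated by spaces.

(5,2) (4,2) (4,1) (3,1) (3,2) (2,2) (2,1) (1,1) (1,2) (1,3) (2,3) (2,4) (3,4) (3,3) (4,3) (4,4) (5,4) (5,3)

Need to visit all 18 open cells exactly once, starting at (5,2) and ending at (5,3).
Route from (5,2): up to (4,2), left to (4,1), up to (3,1), right to (3,2), up to (2,2), left to (2,1), up to (1,1), 2× right (reaching (1,3)), down to (2,3), right to (2,4), down to (3,4), left to (3,3), down to (4,3), right to (4,4), down to (5,4), left to (5,3) — 17 moves in all.
Check: all 18 open cells covered.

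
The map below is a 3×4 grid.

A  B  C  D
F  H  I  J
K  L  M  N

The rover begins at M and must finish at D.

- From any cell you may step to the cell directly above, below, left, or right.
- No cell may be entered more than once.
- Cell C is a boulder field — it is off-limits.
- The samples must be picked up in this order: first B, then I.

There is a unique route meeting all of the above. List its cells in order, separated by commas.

M, L, K, F, A, B, H, I, J, D

The waypoints must appear in the order B, I, with no cell reused.
Route from M: 2× left (reaching K), 2× up (reaching A), right to B, down to H, 2× right (reaching J), up to D — 9 moves in all.
Check: order respected (B at step 5, I at step 7).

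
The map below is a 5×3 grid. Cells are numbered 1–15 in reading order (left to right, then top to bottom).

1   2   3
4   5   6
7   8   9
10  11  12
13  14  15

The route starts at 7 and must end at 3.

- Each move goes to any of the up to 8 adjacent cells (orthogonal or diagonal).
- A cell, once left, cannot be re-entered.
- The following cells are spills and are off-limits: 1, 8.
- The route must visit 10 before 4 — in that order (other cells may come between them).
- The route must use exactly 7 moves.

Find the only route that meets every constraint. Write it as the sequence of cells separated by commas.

The waypoints must appear in the order 10, 4, with no cell reused.
Route from 7: down 1 to 10, right 1 to 11, up-right 1 to 9, up-left 1 to 5, left 1 to 4, up-right 1 to 2, right 1 to 3 — 7 moves in all.
Check: order respected (10 at step 1, 4 at step 5); 7 moves as required.

7, 10, 11, 9, 5, 4, 2, 3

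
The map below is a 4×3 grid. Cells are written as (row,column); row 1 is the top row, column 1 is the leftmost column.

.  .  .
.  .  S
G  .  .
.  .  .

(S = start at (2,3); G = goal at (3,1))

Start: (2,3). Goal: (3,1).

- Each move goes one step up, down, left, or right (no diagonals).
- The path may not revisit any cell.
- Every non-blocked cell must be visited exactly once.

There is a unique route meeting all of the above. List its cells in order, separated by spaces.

(2,3) (1,3) (1,2) (1,1) (2,1) (2,2) (3,2) (3,3) (4,3) (4,2) (4,1) (3,1)

Need to visit all 12 open cells exactly once, starting at (2,3) and ending at (3,1).
Route from (2,3): up to (1,3), 2× left (reaching (1,1)), down to (2,1), right to (2,2), down to (3,2), right to (3,3), down to (4,3), 2× left (reaching (4,1)), up to (3,1) — 11 moves in all.
Check: all 12 open cells covered.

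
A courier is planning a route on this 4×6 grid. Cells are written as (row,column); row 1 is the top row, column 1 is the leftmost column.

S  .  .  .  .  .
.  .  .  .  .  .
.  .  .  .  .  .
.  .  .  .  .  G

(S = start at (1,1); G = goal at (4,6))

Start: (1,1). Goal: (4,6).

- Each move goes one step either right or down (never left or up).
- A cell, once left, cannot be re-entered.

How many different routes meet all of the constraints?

56

A right/down-only route from (1,1) to (4,6) makes exactly 3 down-moves and 5 right-moves in some order.
With no other constraints that would be C(8,3) = 56 routes.
That gives 56 routes.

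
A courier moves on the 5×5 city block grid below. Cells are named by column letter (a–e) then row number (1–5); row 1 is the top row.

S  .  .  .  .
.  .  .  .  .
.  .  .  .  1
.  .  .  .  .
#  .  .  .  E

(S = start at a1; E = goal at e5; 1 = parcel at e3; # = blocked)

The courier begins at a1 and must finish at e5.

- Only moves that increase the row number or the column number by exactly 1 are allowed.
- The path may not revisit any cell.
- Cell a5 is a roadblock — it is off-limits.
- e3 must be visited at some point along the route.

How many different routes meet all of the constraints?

A right/down-only route from a1 to e5 makes exactly 4 down-moves and 4 right-moves in some order.
With no other constraints that would be C(8,4) = 70 routes.
Split at e3 and multiply the segment counts (each segment already excludes blocked cells): a1→e3: 15; e3→e5: 1; product = 15.
That gives 15 routes.

15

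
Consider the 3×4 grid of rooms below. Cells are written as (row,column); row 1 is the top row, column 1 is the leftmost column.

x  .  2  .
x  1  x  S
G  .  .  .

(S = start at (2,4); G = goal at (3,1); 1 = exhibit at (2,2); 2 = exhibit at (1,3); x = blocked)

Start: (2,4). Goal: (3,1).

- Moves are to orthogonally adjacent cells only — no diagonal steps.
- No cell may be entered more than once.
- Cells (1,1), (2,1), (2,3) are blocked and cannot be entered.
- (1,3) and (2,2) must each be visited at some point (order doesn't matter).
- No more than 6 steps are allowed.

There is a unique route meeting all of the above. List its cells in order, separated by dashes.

(2,4) - (1,4) - (1,3) - (1,2) - (2,2) - (3,2) - (3,1)

The budget equals the shortest possible length, so every move has to be on a shortest route through the required cells.
Route from (2,4): up to (1,4), 2× left (reaching (1,2)), 2× down (reaching (3,2)), left to (3,1) — 6 moves in all.
Check: all required cells visited; 6 ≤ 6 moves.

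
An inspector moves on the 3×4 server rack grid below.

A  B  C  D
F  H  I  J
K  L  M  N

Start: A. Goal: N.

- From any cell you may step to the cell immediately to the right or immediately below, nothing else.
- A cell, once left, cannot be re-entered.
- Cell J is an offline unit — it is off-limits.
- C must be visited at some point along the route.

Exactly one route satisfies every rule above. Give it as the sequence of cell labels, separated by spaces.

Moves only go right or down, so the column and row indices never decrease.
Route from A: right 2 to C, down 2 to M, right 1 to N — 5 moves in all.
Check: all required cells visited.

A B C I M N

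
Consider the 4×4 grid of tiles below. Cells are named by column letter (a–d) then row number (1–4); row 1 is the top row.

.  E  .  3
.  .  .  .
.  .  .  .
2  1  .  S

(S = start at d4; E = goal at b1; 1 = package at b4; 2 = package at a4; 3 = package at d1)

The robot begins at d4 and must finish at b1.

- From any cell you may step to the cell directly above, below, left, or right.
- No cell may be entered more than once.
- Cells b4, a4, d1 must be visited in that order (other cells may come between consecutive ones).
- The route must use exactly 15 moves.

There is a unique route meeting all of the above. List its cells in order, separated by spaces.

The waypoints must appear in the order b4, a4, d1, with no cell reused.
Route from d4: left 3 to a4, up 1 to a3, right 3 to d3, up 2 to d1, left 1 to c1, down 1 to c2, left 2 to a2, up 1 to a1, right 1 to b1 — 15 moves in all.
Check: order respected (1 at step 2, 2 at step 3, 3 at step 9); 15 moves as required.

d4 c4 b4 a4 a3 b3 c3 d3 d2 d1 c1 c2 b2 a2 a1 b1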